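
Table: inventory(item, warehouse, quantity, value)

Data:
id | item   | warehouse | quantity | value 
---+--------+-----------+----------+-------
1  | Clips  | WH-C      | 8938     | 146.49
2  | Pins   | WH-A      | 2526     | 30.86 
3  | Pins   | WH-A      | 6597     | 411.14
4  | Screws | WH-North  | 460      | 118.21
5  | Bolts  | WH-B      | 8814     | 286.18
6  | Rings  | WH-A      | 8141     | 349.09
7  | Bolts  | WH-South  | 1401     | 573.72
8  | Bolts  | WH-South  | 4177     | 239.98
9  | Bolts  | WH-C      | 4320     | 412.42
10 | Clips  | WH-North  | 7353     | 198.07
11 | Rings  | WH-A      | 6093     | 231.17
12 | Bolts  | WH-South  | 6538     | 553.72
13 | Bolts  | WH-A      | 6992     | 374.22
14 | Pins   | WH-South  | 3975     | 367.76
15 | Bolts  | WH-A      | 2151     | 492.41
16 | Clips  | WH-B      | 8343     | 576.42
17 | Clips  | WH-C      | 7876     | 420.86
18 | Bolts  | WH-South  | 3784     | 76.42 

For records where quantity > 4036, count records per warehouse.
SELECT warehouse, COUNT(*)
FROM inventory
WHERE quantity > 4036
GROUP BY warehouse

Note: WHERE filters rows before grouping.

Result:
  WH-A: 4
  WH-B: 2
  WH-C: 3
  WH-North: 1
  WH-South: 2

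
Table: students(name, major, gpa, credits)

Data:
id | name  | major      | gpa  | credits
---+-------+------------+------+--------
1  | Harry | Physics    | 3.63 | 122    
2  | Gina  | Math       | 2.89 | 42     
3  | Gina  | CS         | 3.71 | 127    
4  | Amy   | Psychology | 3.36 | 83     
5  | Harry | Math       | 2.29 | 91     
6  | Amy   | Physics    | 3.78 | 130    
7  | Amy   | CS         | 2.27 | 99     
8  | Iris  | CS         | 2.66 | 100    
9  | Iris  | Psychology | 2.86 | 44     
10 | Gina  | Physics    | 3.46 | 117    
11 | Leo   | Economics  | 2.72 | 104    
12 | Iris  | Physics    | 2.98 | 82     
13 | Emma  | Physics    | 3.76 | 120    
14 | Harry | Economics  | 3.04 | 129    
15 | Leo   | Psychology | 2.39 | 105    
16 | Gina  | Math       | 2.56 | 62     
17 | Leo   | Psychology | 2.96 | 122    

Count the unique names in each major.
SELECT major, COUNT(DISTINCT name)
FROM students
GROUP BY major

Result:
  CS: 3 distinct
  Economics: 2 distinct
  Math: 2 distinct
  Physics: 5 distinct
  Psychology: 3 distinct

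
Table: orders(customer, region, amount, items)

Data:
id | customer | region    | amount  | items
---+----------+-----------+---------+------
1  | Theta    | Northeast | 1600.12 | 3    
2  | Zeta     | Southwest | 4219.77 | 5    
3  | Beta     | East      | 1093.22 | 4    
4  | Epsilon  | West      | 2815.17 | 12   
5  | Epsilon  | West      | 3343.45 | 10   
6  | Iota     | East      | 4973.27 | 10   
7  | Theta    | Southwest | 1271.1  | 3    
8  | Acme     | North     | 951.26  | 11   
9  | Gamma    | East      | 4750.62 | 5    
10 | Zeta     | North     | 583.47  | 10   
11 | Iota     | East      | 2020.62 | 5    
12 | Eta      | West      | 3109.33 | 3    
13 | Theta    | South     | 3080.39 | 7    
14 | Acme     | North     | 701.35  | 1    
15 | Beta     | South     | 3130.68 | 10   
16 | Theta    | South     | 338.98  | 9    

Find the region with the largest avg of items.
SELECT region, AVG(items) as val
FROM orders
GROUP BY region
ORDER BY val DESC
LIMIT 1

Result: South with avg(items) = 8.67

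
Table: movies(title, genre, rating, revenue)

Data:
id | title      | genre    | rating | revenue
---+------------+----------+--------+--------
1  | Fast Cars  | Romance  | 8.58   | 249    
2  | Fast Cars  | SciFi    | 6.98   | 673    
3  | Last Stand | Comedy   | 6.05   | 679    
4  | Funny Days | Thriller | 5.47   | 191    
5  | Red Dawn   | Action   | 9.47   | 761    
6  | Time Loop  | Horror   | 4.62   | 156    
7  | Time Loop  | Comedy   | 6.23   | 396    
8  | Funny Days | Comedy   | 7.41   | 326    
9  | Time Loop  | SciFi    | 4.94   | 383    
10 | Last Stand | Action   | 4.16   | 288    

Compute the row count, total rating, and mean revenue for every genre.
SELECT genre,
       COUNT(*) as cnt,
       SUM(rating) as total_rating,
       AVG(revenue) as avg_revenue
FROM movies
GROUP BY genre

Result:
  Action: 2 records, 13.63 total rating, 524.50 avg revenue
  Comedy: 3 records, 19.69 total rating, 467.00 avg revenue
  Horror: 1 records, 4.62 total rating, 156.00 avg revenue
  Romance: 1 records, 8.58 total rating, 249.00 avg revenue
  SciFi: 2 records, 11.92 total rating, 528.00 avg revenue
  Thriller: 1 records, 5.47 total rating, 191.00 avg revenue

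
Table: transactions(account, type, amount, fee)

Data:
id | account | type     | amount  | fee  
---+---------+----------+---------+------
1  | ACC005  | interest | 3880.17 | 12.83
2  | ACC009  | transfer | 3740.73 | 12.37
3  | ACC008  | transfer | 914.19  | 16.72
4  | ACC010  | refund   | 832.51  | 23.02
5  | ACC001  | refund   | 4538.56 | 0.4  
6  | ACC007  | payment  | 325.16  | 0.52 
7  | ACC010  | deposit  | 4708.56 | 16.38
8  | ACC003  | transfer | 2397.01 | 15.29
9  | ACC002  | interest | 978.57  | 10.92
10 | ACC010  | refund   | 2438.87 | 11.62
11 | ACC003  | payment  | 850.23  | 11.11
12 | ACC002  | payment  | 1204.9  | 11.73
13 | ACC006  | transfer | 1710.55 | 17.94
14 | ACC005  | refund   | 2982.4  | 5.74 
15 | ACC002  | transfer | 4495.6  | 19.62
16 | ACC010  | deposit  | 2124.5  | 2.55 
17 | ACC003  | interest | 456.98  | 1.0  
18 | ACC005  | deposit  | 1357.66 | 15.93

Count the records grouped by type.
SELECT type, COUNT(*) as count
FROM transactions
GROUP BY type

Result:
  deposit: 3
  interest: 3
  payment: 3
  refund: 4
  transfer: 5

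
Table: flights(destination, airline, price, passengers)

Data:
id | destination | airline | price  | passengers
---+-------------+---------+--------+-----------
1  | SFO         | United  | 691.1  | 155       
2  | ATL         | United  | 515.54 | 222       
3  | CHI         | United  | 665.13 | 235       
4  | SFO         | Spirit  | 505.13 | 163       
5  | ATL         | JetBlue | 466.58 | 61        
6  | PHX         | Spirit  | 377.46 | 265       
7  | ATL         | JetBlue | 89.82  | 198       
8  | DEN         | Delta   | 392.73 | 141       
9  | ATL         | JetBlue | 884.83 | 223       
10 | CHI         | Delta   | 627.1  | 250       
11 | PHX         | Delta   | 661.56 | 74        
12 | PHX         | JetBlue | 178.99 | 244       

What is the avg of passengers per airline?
SELECT airline, AVG(passengers) as result
FROM flights
GROUP BY airline

Result:
  Delta: 155.00
  JetBlue: 181.50
  Spirit: 214.00
  United: 204.00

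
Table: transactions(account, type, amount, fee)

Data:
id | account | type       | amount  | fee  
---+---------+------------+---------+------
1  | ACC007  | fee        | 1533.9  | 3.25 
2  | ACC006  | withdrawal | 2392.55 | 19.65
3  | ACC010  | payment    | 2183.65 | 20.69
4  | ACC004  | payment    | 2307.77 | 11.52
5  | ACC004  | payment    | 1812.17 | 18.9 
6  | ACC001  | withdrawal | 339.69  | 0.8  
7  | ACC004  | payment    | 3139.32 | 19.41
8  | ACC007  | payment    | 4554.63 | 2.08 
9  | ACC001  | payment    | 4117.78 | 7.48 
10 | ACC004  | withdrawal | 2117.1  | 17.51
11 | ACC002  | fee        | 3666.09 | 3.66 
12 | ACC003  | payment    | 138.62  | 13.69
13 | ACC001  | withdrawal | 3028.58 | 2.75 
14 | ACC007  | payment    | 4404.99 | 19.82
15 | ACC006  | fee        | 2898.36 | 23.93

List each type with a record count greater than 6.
SELECT type, COUNT(*) as cnt
FROM transactions
GROUP BY type
HAVING COUNT(*) > 6

Result:
  payment: 8

Note: HAVING filters groups after aggregation, WHERE filters rows before.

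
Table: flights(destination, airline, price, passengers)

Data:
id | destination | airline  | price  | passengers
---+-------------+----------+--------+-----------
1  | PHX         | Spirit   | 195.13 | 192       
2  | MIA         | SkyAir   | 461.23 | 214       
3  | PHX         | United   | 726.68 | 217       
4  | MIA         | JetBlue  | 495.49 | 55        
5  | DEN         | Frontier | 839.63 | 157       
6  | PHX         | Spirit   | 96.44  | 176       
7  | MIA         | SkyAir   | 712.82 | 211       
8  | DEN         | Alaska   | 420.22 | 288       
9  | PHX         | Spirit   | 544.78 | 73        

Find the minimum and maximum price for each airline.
SELECT airline, MIN(price), MAX(price)
FROM flights
GROUP BY airline

Result:
  Alaska: min=420.22, max=420.22
  Frontier: min=839.63, max=839.63
  JetBlue: min=495.49, max=495.49
  SkyAir: min=461.23, max=712.82
  Spirit: min=96.44, max=544.78
  United: min=726.68, max=726.68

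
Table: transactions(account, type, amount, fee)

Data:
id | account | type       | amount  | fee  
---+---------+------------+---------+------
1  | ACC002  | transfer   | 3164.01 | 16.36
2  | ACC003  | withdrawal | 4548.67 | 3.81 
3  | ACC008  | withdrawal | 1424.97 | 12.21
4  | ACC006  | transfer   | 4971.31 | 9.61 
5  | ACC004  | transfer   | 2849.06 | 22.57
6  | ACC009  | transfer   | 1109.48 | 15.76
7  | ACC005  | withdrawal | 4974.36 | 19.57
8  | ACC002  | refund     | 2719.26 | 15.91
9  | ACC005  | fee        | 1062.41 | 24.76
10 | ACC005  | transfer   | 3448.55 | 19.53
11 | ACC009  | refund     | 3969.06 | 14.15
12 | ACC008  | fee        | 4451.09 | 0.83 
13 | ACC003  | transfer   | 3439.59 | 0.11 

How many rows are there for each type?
SELECT type, COUNT(*) as count
FROM transactions
GROUP BY type

Result:
  fee: 2
  refund: 2
  transfer: 6
  withdrawal: 3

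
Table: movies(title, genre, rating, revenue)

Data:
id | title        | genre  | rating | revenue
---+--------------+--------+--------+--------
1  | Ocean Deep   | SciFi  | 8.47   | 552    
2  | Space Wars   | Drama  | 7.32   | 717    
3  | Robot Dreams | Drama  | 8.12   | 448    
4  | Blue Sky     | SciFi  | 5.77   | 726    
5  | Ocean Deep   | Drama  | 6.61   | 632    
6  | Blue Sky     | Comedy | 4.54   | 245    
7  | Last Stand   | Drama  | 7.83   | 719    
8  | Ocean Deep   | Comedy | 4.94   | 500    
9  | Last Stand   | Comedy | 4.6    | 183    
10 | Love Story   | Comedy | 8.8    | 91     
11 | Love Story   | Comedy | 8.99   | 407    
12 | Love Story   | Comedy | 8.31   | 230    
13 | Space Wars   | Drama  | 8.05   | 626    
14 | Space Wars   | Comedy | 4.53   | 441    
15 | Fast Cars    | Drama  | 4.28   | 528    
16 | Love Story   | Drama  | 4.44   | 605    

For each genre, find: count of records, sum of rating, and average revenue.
SELECT genre,
       COUNT(*) as cnt,
       SUM(rating) as total_rating,
       AVG(revenue) as avg_revenue
FROM movies
GROUP BY genre

Result:
  Comedy: 7 records, 44.71 total rating, 299.57 avg revenue
  Drama: 7 records, 46.65 total rating, 610.71 avg revenue
  SciFi: 2 records, 14.24 total rating, 639.00 avg revenue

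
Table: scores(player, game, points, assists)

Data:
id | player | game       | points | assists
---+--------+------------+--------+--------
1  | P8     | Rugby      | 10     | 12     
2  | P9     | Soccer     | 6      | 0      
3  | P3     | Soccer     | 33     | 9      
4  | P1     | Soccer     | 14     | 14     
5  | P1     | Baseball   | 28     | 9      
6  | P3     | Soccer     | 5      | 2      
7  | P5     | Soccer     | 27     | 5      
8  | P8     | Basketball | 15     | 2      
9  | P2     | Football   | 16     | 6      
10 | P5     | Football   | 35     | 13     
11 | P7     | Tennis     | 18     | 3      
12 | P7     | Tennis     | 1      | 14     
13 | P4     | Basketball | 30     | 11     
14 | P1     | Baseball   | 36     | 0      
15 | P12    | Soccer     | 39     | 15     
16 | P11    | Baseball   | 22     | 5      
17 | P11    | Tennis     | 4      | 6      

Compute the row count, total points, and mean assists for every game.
SELECT game,
       COUNT(*) as cnt,
       SUM(points) as total_points,
       AVG(assists) as avg_assists
FROM scores
GROUP BY game

Result:
  Baseball: 3 records, 86 total points, 4.67 avg assists
  Basketball: 2 records, 45 total points, 6.50 avg assists
  Football: 2 records, 51 total points, 9.50 avg assists
  Rugby: 1 records, 10 total points, 12.00 avg assists
  Soccer: 6 records, 124 total points, 7.50 avg assists
  Tennis: 3 records, 23 total points, 7.67 avg assists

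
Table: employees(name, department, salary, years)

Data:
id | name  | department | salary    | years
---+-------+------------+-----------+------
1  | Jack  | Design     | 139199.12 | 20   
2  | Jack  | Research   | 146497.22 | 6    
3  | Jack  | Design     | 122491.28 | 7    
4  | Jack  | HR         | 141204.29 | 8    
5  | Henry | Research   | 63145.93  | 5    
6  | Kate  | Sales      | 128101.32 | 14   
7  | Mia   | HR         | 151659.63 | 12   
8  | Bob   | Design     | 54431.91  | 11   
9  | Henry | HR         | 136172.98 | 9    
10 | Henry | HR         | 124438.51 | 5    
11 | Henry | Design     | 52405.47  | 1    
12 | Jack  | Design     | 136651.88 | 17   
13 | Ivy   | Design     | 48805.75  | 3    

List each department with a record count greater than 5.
SELECT department, COUNT(*) as cnt
FROM employees
GROUP BY department
HAVING COUNT(*) > 5

Result:
  Design: 6

Note: HAVING filters groups after aggregation, WHERE filters rows before.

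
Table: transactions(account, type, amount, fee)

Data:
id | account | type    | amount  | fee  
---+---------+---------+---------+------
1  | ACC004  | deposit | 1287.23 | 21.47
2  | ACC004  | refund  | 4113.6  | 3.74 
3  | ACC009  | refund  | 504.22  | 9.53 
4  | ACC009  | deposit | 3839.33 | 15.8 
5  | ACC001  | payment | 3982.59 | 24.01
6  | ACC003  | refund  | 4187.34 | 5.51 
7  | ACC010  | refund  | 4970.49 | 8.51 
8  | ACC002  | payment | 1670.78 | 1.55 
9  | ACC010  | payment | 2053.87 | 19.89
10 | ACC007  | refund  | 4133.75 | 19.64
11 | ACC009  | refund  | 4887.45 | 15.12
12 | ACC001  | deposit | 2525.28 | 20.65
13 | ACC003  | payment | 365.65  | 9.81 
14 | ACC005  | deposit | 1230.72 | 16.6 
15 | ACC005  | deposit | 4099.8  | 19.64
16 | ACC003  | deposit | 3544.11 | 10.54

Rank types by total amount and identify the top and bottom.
SELECT type, SUM(amount)
FROM transactions
GROUP BY type
ORDER BY SUM(amount)

All groups:
  payment: 8072.89
  deposit: 16526.47
  refund: 22796.85

Highest: refund (22796.85)
Lowest: payment (8072.89)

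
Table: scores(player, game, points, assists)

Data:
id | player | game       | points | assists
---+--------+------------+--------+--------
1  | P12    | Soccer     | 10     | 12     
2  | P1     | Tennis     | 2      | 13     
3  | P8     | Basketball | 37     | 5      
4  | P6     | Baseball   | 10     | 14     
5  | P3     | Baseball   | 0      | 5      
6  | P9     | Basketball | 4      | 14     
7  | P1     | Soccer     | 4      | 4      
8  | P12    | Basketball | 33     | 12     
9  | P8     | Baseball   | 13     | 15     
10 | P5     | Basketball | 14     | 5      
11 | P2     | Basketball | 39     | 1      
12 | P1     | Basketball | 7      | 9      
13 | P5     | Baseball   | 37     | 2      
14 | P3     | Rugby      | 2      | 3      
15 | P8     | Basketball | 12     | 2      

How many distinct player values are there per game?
SELECT game, COUNT(DISTINCT player)
FROM scores
GROUP BY game

Result:
  Baseball: 4 distinct
  Basketball: 6 distinct
  Rugby: 1 distinct
  Soccer: 2 distinct
  Tennis: 1 distinct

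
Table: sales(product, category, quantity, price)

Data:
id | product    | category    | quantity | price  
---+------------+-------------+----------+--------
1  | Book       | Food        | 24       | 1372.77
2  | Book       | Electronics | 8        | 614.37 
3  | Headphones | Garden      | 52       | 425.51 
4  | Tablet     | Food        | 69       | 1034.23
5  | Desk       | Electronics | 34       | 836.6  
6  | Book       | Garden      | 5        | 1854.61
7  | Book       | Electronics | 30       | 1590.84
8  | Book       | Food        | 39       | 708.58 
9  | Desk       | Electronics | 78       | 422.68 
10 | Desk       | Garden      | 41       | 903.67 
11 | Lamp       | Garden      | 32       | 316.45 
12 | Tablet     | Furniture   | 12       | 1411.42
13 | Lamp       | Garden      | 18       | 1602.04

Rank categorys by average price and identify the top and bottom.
SELECT category, AVG(price)
FROM sales
GROUP BY category
ORDER BY AVG(price)

All groups:
  Electronics: 866.12
  Garden: 1020.46
  Food: 1038.53
  Furniture: 1411.42

Highest: Furniture (1411.42)
Lowest: Electronics (866.12)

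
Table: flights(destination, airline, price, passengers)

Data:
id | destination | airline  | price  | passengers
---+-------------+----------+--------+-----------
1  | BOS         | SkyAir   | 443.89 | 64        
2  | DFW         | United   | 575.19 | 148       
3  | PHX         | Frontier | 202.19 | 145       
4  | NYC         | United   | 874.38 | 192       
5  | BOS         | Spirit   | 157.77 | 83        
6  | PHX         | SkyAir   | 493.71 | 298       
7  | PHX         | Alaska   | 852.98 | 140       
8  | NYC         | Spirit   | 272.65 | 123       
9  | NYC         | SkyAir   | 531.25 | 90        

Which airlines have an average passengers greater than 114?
SELECT airline, AVG(passengers)
FROM flights
GROUP BY airline
HAVING AVG(passengers) > 114

Result:
  Alaska: avg=140.00
  Frontier: avg=145.00
  SkyAir: avg=150.67
  United: avg=170.00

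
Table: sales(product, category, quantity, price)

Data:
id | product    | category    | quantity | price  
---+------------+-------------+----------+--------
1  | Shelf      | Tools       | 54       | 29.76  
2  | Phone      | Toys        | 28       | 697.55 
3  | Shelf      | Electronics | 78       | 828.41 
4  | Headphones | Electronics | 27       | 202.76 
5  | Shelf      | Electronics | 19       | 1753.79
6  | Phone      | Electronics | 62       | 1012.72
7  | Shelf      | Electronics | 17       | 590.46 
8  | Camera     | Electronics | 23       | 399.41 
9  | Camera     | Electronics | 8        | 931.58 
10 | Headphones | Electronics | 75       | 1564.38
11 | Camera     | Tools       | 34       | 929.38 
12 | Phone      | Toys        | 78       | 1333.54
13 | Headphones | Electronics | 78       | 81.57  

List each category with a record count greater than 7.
SELECT category, COUNT(*) as cnt
FROM sales
GROUP BY category
HAVING COUNT(*) > 7

Result:
  Electronics: 9

Note: HAVING filters groups after aggregation, WHERE filters rows before.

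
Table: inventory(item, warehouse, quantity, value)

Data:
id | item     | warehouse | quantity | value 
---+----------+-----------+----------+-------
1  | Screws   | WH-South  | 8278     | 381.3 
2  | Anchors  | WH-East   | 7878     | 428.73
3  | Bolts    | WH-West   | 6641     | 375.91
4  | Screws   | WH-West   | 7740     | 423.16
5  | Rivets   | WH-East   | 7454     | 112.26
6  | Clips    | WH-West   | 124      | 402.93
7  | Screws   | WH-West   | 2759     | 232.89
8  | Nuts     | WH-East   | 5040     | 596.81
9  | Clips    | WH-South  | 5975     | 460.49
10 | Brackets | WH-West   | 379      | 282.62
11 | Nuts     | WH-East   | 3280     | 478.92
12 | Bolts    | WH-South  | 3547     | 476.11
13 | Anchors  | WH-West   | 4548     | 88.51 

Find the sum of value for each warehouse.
SELECT warehouse, SUM(value) as result
FROM inventory
GROUP BY warehouse

Result:
  WH-East: 1616.72
  WH-South: 1317.90
  WH-West: 1806.02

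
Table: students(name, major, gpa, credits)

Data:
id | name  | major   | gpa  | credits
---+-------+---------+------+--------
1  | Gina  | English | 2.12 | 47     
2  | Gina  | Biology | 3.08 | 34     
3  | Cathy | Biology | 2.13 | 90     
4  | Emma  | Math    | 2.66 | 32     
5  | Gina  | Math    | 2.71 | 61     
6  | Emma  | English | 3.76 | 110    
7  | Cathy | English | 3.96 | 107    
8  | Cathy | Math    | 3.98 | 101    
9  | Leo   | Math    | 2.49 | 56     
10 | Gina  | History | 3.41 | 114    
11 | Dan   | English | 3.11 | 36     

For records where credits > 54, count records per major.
SELECT major, COUNT(*)
FROM students
WHERE credits > 54
GROUP BY major

Note: WHERE filters rows before grouping.

Result:
  Biology: 1
  English: 2
  History: 1
  Math: 3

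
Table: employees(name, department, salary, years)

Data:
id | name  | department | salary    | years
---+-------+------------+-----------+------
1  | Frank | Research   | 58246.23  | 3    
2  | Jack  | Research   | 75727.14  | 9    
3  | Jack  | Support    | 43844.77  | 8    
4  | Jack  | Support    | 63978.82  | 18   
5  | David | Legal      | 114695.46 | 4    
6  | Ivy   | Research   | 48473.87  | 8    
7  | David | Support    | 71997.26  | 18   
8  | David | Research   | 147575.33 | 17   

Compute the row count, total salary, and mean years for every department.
SELECT department,
       COUNT(*) as cnt,
       SUM(salary) as total_salary,
       AVG(years) as avg_years
FROM employees
GROUP BY department

Result:
  Legal: 1 records, 114695.46 total salary, 4.00 avg years
  Research: 4 records, 330022.57 total salary, 9.25 avg years
  Support: 3 records, 179820.85 total salary, 14.67 avg years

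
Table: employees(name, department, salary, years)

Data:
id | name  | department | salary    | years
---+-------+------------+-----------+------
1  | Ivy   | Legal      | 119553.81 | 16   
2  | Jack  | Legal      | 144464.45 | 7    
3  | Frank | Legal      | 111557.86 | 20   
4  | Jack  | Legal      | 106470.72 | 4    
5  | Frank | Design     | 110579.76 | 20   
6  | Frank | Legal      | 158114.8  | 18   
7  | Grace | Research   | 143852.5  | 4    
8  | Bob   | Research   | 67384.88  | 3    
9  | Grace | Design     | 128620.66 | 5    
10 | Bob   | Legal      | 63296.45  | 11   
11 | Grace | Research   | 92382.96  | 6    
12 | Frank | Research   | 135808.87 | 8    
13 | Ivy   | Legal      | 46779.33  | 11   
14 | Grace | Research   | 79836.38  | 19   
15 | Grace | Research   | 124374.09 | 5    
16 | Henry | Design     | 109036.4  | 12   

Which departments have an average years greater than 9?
SELECT department, AVG(years)
FROM employees
GROUP BY department
HAVING AVG(years) > 9

Result:
  Design: avg=12.33
  Legal: avg=12.43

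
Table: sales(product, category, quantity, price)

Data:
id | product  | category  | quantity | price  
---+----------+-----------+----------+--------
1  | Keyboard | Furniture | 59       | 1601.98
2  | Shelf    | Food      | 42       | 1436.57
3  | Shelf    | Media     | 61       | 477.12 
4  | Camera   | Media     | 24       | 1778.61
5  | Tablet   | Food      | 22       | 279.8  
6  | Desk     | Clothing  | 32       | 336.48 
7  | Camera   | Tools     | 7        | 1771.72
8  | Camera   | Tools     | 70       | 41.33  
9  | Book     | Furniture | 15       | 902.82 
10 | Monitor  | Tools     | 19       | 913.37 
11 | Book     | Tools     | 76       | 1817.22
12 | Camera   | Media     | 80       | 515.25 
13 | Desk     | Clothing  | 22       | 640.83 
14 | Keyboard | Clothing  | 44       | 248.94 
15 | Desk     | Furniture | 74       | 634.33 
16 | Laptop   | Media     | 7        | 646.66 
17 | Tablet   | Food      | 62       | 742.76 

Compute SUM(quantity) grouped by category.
SELECT category, SUM(quantity) as result
FROM sales
GROUP BY category

Result:
  Clothing: 98
  Food: 126
  Furniture: 148
  Media: 172
  Tools: 172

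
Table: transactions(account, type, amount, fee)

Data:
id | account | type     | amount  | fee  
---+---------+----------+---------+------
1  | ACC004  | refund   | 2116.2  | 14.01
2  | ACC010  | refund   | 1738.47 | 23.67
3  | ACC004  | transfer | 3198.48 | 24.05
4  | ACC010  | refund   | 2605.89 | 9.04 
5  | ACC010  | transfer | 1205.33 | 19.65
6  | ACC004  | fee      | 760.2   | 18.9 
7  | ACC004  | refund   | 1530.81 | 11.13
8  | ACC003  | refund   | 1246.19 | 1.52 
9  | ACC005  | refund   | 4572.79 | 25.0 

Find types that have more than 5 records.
SELECT type, COUNT(*) as cnt
FROM transactions
GROUP BY type
HAVING COUNT(*) > 5

Result:
  refund: 6

Note: HAVING filters groups after aggregation, WHERE filters rows before.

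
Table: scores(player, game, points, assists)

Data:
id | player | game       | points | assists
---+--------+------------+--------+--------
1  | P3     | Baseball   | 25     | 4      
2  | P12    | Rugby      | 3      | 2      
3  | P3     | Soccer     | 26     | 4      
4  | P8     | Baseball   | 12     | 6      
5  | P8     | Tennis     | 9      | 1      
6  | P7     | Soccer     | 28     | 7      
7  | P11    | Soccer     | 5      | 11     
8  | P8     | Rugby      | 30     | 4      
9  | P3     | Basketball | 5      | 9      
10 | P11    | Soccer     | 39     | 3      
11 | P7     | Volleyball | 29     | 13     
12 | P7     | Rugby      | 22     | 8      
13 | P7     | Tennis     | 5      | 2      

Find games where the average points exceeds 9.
SELECT game, AVG(points)
FROM scores
GROUP BY game
HAVING AVG(points) > 9

Result:
  Baseball: avg=18.50
  Rugby: avg=18.33
  Soccer: avg=24.50
  Volleyball: avg=29.00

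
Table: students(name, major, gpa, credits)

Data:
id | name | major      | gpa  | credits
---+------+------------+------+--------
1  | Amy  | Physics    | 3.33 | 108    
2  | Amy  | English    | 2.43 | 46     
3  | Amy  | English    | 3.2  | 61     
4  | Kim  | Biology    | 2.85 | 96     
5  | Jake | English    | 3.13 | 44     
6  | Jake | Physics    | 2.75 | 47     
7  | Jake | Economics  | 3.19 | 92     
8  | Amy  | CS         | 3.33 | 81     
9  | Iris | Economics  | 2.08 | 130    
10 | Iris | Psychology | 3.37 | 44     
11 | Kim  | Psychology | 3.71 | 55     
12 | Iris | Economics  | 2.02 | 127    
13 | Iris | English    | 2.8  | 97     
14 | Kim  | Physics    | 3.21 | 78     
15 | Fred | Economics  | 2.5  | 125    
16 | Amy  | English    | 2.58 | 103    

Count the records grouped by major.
SELECT major, COUNT(*) as count
FROM students
GROUP BY major

Result:
  Biology: 1
  CS: 1
  Economics: 4
  English: 5
  Physics: 3
  Psychology: 2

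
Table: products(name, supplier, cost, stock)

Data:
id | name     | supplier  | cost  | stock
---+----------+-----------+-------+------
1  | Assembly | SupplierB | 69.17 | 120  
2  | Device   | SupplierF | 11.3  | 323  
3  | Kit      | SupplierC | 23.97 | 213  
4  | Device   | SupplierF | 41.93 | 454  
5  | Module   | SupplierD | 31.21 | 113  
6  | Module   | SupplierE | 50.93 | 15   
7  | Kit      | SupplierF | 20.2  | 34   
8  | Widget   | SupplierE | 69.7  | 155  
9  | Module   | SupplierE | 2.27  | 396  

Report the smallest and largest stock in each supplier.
SELECT supplier, MIN(stock), MAX(stock)
FROM products
GROUP BY supplier

Result:
  SupplierB: min=120, max=120
  SupplierC: min=213, max=213
  SupplierD: min=113, max=113
  SupplierE: min=15, max=396
  SupplierF: min=34, max=454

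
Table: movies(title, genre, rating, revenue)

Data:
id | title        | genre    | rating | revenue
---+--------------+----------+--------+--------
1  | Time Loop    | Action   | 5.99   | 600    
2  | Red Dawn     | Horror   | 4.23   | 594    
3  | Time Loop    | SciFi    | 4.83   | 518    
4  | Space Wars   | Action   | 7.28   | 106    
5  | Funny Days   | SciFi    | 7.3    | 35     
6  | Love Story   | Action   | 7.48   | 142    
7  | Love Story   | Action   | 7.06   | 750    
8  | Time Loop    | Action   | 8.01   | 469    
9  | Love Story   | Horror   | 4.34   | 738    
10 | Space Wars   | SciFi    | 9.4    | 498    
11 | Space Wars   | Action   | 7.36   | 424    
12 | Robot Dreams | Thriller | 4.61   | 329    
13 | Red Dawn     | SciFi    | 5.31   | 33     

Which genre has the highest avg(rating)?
SELECT genre, AVG(rating) as val
FROM movies
GROUP BY genre
ORDER BY val DESC
LIMIT 1

Result: Action with avg(rating) = 7.20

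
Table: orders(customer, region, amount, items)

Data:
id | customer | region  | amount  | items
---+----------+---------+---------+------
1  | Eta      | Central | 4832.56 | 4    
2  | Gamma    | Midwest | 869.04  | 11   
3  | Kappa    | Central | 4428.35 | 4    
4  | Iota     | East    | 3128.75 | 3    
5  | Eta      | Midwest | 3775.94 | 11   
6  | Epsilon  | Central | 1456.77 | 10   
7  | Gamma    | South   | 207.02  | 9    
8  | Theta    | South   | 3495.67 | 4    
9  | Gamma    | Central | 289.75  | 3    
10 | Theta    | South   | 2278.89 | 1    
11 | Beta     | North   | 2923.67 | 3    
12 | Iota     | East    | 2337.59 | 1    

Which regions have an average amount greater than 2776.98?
SELECT region, AVG(amount)
FROM orders
GROUP BY region
HAVING AVG(amount) > 2776.98

Result:
  North: avg=2923.67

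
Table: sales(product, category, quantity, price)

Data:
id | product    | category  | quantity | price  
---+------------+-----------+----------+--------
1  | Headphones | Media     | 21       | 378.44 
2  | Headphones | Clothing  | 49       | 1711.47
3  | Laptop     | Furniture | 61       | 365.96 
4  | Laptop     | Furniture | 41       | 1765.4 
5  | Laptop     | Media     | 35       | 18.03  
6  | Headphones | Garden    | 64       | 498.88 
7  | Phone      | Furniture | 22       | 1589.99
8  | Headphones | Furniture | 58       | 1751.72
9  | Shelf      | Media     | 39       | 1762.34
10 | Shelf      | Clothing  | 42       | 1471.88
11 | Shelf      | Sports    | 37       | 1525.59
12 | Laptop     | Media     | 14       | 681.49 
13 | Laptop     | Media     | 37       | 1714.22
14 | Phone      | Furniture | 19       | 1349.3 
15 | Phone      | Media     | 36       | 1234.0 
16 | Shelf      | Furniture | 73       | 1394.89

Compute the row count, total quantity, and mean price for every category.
SELECT category,
       COUNT(*) as cnt,
       SUM(quantity) as total_quantity,
       AVG(price) as avg_price
FROM sales
GROUP BY category

Result:
  Clothing: 2 records, 91 total quantity, 1591.68 avg price
  Furniture: 6 records, 274 total quantity, 1369.54 avg price
  Garden: 1 records, 64 total quantity, 498.88 avg price
  Media: 6 records, 182 total quantity, 964.75 avg price
  Sports: 1 records, 37 total quantity, 1525.59 avg price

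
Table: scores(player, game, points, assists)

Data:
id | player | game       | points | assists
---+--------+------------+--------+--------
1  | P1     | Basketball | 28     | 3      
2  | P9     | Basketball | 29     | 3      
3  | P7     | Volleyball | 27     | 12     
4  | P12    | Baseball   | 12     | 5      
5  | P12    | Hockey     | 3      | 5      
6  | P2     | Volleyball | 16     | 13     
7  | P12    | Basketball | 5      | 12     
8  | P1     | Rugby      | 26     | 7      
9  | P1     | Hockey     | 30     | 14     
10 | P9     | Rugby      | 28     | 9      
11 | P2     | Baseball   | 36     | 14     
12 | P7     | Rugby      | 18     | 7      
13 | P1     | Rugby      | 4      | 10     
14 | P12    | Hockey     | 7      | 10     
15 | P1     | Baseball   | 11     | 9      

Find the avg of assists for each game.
SELECT game, AVG(assists) as result
FROM scores
GROUP BY game

Result:
  Baseball: 9.33
  Basketball: 6.00
  Hockey: 9.67
  Rugby: 8.25
  Volleyball: 12.50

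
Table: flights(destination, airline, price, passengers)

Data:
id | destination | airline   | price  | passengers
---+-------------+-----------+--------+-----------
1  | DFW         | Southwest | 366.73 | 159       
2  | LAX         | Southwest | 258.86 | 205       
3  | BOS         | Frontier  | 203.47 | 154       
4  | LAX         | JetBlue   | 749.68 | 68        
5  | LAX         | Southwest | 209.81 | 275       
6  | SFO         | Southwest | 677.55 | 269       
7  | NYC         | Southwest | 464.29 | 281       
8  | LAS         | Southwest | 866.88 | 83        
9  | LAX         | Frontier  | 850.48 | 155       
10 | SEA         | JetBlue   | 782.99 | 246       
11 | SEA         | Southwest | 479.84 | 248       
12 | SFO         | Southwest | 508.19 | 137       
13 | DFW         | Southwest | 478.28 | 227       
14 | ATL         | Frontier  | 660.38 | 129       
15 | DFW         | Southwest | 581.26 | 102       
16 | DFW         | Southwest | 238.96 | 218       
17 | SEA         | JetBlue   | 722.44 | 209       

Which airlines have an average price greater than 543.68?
SELECT airline, AVG(price)
FROM flights
GROUP BY airline
HAVING AVG(price) > 543.68

Result:
  Frontier: avg=571.44
  JetBlue: avg=751.70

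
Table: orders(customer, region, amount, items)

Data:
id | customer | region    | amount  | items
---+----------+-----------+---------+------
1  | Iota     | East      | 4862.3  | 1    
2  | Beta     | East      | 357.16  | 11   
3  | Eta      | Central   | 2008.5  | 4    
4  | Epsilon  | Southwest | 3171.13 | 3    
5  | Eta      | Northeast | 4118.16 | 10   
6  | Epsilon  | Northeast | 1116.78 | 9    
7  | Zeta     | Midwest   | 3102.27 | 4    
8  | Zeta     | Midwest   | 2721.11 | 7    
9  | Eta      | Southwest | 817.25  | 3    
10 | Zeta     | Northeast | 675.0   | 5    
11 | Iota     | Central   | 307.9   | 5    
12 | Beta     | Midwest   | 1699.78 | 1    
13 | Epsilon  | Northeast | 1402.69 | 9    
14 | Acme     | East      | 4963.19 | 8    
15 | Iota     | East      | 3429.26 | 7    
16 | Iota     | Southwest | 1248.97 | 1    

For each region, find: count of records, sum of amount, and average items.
SELECT region,
       COUNT(*) as cnt,
       SUM(amount) as total_amount,
       AVG(items) as avg_items
FROM orders
GROUP BY region

Result:
  Central: 2 records, 2316.40 total amount, 4.50 avg items
  East: 4 records, 13611.91 total amount, 6.75 avg items
  Midwest: 3 records, 7523.16 total amount, 4.00 avg items
  Northeast: 4 records, 7312.63 total amount, 8.25 avg items
  Southwest: 3 records, 5237.35 total amount, 2.33 avg items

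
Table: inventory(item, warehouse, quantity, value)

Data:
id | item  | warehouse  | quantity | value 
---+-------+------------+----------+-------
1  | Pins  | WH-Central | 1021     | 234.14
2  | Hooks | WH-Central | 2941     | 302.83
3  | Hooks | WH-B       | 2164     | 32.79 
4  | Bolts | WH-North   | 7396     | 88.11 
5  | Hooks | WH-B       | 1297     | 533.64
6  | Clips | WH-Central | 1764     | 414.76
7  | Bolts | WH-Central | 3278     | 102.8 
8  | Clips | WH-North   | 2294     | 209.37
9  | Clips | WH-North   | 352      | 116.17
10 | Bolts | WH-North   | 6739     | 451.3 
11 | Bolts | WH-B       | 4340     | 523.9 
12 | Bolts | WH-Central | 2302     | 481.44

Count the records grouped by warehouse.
SELECT warehouse, COUNT(*) as count
FROM inventory
GROUP BY warehouse

Result:
  WH-B: 3
  WH-Central: 5
  WH-North: 4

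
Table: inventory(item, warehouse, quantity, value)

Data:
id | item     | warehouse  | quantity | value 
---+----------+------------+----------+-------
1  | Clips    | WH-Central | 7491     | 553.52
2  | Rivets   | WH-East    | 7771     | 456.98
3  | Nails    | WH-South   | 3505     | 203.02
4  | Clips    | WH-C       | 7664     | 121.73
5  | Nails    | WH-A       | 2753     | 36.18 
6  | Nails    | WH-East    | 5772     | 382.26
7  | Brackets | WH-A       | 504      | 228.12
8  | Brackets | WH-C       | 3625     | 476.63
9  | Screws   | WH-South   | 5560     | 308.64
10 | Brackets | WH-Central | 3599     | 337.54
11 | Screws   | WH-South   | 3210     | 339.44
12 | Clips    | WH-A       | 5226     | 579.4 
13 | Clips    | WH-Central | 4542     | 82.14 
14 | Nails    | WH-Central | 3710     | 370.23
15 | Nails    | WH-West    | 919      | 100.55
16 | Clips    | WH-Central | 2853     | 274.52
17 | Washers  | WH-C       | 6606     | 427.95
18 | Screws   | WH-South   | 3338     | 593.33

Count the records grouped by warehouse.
SELECT warehouse, COUNT(*) as count
FROM inventory
GROUP BY warehouse

Result:
  WH-A: 3
  WH-C: 3
  WH-Central: 5
  WH-East: 2
  WH-South: 4
  WH-West: 1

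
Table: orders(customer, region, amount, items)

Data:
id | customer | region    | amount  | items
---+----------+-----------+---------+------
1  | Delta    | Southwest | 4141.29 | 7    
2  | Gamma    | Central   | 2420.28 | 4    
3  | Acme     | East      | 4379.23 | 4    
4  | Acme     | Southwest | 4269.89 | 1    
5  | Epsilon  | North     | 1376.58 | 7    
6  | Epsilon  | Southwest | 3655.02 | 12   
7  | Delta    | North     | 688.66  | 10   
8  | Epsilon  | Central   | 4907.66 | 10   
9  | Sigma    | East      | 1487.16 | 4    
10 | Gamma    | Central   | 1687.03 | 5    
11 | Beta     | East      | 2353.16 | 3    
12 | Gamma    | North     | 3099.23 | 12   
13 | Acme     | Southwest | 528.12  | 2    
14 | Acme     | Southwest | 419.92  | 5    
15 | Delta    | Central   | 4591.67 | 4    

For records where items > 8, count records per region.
SELECT region, COUNT(*)
FROM orders
WHERE items > 8
GROUP BY region

Note: WHERE filters rows before grouping.

Result:
  Central: 1
  North: 2
  Southwest: 1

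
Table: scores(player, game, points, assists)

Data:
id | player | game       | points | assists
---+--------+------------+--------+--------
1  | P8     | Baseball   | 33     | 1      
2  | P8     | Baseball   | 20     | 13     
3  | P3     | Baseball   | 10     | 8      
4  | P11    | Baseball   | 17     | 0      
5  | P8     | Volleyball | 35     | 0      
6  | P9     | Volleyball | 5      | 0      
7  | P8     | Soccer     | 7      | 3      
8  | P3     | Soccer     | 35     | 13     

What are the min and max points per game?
SELECT game, MIN(points), MAX(points)
FROM scores
GROUP BY game

Result:
  Baseball: min=10, max=33
  Soccer: min=7, max=35
  Volleyball: min=5, max=35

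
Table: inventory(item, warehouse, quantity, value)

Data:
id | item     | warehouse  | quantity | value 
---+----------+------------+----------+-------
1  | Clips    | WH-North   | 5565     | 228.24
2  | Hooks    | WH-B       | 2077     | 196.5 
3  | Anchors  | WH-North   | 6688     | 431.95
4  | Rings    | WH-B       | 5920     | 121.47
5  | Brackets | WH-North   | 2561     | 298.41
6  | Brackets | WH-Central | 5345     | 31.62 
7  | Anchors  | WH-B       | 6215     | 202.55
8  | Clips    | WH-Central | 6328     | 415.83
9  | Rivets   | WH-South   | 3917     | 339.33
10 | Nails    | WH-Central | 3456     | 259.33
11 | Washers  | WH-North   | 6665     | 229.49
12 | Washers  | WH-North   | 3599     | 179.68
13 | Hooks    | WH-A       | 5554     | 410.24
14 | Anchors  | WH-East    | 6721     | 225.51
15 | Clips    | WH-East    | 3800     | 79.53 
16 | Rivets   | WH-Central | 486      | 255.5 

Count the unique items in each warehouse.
SELECT warehouse, COUNT(DISTINCT item)
FROM inventory
GROUP BY warehouse

Result:
  WH-A: 1 distinct
  WH-B: 3 distinct
  WH-Central: 4 distinct
  WH-East: 2 distinct
  WH-North: 4 distinct
  WH-South: 1 distinct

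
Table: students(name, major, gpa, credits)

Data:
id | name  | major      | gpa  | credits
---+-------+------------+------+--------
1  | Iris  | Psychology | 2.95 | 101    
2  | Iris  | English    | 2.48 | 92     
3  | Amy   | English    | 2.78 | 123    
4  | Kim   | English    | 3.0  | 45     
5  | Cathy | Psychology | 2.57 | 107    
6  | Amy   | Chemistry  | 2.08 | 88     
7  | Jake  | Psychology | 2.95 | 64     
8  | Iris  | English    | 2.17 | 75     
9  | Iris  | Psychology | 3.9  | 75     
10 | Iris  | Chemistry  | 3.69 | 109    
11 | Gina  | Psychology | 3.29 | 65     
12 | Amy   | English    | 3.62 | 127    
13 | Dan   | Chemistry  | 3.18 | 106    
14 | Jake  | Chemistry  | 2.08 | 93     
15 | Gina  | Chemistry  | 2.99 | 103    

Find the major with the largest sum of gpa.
SELECT major, SUM(gpa) as val
FROM students
GROUP BY major
ORDER BY val DESC
LIMIT 1

Result: Psychology with sum(gpa) = 15.66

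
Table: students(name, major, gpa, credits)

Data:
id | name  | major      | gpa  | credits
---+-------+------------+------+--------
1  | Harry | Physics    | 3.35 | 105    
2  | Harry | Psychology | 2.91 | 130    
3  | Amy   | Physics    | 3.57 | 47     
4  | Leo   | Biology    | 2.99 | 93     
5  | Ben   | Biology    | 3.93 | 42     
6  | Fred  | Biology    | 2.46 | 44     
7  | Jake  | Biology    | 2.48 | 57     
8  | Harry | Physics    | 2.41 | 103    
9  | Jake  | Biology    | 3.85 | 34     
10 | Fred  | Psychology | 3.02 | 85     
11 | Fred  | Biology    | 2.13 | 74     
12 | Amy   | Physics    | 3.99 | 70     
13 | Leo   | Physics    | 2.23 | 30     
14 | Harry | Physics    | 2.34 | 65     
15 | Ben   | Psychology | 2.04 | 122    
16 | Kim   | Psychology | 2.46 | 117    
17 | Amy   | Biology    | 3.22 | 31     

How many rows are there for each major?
SELECT major, COUNT(*) as count
FROM students
GROUP BY major

Result:
  Biology: 7
  Physics: 6
  Psychology: 4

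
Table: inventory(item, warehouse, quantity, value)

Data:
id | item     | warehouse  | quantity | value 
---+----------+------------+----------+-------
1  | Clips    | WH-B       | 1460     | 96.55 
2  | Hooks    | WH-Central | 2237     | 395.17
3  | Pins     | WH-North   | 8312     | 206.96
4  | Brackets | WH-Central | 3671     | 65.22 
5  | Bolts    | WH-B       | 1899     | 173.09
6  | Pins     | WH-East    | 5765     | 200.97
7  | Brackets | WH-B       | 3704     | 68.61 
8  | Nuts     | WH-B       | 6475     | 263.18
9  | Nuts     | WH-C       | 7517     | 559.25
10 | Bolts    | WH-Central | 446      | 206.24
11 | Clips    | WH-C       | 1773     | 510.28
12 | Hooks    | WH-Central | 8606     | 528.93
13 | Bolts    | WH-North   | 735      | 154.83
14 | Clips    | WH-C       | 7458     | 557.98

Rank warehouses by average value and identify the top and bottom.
SELECT warehouse, AVG(value)
FROM inventory
GROUP BY warehouse
ORDER BY AVG(value)

All groups:
  WH-B: 150.36
  WH-North: 180.90
  WH-East: 200.97
  WH-Central: 298.89
  WH-C: 542.50

Highest: WH-C (542.50)
Lowest: WH-B (150.36)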